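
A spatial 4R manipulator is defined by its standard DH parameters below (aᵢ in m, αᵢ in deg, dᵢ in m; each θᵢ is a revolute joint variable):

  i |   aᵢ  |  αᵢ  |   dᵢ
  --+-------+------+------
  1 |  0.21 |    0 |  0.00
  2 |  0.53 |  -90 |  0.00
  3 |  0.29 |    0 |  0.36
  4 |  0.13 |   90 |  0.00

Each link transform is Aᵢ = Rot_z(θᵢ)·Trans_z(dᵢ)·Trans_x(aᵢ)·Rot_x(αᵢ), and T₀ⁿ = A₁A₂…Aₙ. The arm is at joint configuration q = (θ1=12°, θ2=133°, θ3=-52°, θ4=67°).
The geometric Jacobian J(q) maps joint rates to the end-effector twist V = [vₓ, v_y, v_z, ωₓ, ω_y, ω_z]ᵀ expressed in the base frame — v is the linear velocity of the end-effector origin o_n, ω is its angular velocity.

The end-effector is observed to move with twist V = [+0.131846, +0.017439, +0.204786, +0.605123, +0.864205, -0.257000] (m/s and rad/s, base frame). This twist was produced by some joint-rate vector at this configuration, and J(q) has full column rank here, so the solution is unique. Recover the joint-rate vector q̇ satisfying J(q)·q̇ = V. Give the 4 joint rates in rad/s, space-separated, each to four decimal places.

-0.8690 0.6120 -0.4050 -0.6500

o_n = [-0.6843, 0.2272, 0.1949]
J₁: ẑ×o_n = [-0.2272, -0.6843, 0.0000], ω = ẑ
J2: z=[0.0000, 0.0000, 1.0000] o=[0.2054, 0.0437, 0.0000] → [-0.1835, -0.8898, 0.0000, 0.0000, 0.0000, 1.0000]
J3: z=[-0.5736, -0.8192, 0.0000] o=[-0.2287, 0.3477, 0.0000] → [-0.1596, 0.1118, -0.3041, -0.5736, -0.8192, 0.0000]
J4: z=[-0.5736, -0.8192, 0.0000] o=[-0.5815, 0.1552, 0.2285] → [0.0276, -0.0193, -0.1256, -0.5736, -0.8192, 0.0000]
q̇ = J⁺·V = [-0.8690, 0.6120, -0.4050, -0.6500]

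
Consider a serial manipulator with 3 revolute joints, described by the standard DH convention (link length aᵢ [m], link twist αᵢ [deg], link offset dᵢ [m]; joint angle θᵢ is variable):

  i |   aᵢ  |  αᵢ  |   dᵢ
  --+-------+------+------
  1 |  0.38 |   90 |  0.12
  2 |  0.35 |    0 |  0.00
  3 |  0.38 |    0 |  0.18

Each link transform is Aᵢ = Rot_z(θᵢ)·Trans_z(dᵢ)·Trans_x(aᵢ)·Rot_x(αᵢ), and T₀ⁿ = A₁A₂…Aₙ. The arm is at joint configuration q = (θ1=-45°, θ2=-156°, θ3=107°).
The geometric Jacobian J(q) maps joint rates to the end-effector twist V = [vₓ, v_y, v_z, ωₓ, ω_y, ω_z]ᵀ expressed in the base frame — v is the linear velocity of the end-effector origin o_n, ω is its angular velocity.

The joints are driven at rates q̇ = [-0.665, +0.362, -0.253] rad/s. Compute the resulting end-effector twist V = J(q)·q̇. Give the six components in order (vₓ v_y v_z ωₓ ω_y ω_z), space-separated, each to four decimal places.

o_n = [0.0916, -0.3462, -0.3091]
J₁: ẑ×o_n = [0.3462, 0.0916, -0.0000], ω = ẑ
J2: z=[-0.7071, -0.7071, 0.0000] o=[0.2687, -0.2687, 0.1200] → [0.3035, -0.3035, -0.0704, -0.7071, -0.7071, 0.0000]
J3: z=[-0.7071, -0.7071, 0.0000] o=[0.0426, -0.0426, -0.0224] → [0.2028, -0.2028, 0.2493, -0.7071, -0.7071, 0.0000]
V = J·q̇ = [-0.1717, -0.1195, -0.0886, -0.0771, -0.0771, -0.6650]

-0.1717 -0.1195 -0.0886 -0.0771 -0.0771 -0.6650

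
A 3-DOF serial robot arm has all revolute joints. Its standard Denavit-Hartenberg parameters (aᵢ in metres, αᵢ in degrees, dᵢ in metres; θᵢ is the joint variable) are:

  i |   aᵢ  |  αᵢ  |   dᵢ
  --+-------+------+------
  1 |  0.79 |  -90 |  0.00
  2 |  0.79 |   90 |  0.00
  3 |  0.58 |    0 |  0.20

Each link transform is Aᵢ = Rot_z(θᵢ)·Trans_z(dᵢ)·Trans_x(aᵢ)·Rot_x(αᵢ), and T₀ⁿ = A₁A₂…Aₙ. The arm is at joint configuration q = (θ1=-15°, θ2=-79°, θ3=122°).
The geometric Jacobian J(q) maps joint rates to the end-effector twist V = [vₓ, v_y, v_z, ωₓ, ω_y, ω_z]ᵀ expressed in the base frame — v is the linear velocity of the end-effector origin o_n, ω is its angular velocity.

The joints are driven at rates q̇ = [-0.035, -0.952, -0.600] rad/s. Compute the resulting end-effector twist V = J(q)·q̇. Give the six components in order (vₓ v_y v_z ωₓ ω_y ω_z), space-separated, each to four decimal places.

o_n = [0.7897, 0.2976, 0.5119]
J₁: ẑ×o_n = [-0.2976, 0.7897, 0.0000], ω = ẑ
J2: z=[0.2588, 0.9659, 0.0000] o=[0.7631, -0.2045, 0.0000] → [0.4945, -0.1325, 0.1042, 0.2588, 0.9659, 0.0000]
J3: z=[-0.9482, 0.2541, 0.1908] o=[0.9087, -0.2435, 0.7755] → [-0.1702, -0.2726, -0.4828, -0.9482, 0.2541, 0.1908]
V = J·q̇ = [-0.3582, 0.2621, 0.1905, 0.3225, -1.0720, -0.1495]

-0.3582 0.2621 0.1905 0.3225 -1.0720 -0.1495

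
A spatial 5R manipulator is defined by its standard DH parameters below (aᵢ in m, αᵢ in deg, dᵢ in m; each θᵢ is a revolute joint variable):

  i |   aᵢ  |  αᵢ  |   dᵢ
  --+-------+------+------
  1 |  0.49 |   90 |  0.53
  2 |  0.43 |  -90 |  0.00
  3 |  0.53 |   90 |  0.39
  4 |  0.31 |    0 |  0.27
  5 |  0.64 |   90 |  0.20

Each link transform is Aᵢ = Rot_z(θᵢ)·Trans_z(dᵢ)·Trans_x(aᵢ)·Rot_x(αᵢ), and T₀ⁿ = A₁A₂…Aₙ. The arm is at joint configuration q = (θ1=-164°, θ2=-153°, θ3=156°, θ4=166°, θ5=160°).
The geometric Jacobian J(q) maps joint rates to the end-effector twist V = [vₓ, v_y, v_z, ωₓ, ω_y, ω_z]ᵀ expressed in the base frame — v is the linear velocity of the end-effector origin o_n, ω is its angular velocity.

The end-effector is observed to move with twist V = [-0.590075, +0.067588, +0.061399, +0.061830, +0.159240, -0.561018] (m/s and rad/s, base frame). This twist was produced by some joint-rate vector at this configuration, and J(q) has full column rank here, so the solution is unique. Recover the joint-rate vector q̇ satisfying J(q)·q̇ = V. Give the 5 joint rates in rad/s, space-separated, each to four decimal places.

-0.3490 0.5590 0.1420 0.4240 0.0390

o_n = [-0.3767, -0.8762, 0.4677]
J₁: ẑ×o_n = [0.8762, -0.3767, 0.0000], ω = ẑ
J2: z=[-0.2756, 0.9613, 0.0000] o=[-0.4710, -0.1351, 0.5300] → [-0.0599, -0.0172, 0.1136, -0.2756, 0.9613, 0.0000]
J3: z=[-0.4364, -0.1251, -0.8910] o=[-0.1027, -0.0295, 0.3348] → [-0.7711, 0.3021, 0.3352, -0.4364, -0.1251, -0.8910]
J4: z=[0.6002, -0.7783, -0.1847] o=[-0.6282, -0.4044, 0.2071] → [-0.2899, -0.2028, -0.0874, 0.6002, -0.7783, -0.1847]
J5: z=[0.6002, -0.7783, -0.1847] o=[-0.2973, -0.4388, -0.0343] → [-0.4714, -0.2866, -0.3243, 0.6002, -0.7783, -0.1847]
q̇ = J⁺·V = [-0.3490, 0.5590, 0.1420, 0.4240, 0.0390]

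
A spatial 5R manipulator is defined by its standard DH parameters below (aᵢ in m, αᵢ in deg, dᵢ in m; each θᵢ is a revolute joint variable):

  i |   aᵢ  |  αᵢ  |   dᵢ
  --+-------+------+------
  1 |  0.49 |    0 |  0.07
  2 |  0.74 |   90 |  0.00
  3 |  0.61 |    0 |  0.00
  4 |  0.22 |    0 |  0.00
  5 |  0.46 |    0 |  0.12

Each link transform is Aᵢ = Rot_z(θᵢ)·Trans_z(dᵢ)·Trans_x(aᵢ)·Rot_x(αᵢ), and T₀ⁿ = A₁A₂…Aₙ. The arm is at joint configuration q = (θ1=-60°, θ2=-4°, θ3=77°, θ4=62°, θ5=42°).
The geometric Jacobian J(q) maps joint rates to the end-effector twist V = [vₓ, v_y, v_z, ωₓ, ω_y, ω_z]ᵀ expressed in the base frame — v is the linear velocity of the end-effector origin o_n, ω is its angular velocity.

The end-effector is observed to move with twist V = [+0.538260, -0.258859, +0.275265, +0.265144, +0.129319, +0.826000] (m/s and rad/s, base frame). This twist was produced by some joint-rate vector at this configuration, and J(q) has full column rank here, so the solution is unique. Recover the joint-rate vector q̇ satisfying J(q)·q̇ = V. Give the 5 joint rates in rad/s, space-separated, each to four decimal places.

0.3330 0.4930 -0.3670 -0.7770 0.8490

o_n = [0.2473, -0.7028, 0.8007]
J₁: ẑ×o_n = [0.7028, 0.2473, -0.0000], ω = ẑ
J2: z=[0.0000, 0.0000, 1.0000] o=[0.2450, -0.4244, 0.0700] → [0.2784, 0.0023, -0.0000, 0.0000, 0.0000, 1.0000]
J3: z=[-0.8988, -0.4384, 0.0000] o=[0.5694, -1.0895, 0.0700] → [-0.3203, 0.6567, -0.4887, -0.8988, -0.4384, 0.0000]
J4: z=[-0.8988, -0.4384, 0.0000] o=[0.6295, -1.2128, 0.6644] → [-0.0598, 0.1225, -0.6260, -0.8988, -0.4384, 0.0000]
J5: z=[-0.8988, -0.4384, 0.0000] o=[0.5568, -1.0636, 0.8087] → [0.0035, -0.0072, -0.4599, -0.8988, -0.4384, 0.0000]
q̇ = J⁺·V = [0.3330, 0.4930, -0.3670, -0.7770, 0.8490]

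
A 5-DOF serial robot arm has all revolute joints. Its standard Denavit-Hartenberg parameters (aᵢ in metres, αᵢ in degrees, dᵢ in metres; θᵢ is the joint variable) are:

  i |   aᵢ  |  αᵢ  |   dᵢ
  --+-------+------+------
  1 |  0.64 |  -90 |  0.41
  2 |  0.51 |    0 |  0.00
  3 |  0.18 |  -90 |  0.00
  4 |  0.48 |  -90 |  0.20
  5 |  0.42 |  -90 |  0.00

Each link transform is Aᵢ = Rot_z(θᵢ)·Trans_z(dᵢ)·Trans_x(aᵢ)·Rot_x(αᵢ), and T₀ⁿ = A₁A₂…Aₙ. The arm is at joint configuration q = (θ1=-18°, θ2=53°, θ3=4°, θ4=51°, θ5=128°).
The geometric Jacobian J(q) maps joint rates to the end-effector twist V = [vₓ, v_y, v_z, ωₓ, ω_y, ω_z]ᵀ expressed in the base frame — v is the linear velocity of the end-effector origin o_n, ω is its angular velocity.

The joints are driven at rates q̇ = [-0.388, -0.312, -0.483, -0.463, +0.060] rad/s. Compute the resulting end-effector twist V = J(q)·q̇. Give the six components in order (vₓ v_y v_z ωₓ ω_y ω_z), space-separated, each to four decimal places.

o_n = [1.1173, -0.5440, -0.1938]
J₁: ẑ×o_n = [0.5440, 1.1173, -0.0000], ω = ẑ
J2: z=[0.3090, 0.9511, 0.0000] o=[0.6087, -0.1978, 0.4100] → [-0.5742, 0.1866, -0.5907, 0.3090, 0.9511, 0.0000]
J3: z=[0.3090, 0.9511, 0.0000] o=[0.9006, -0.2926, 0.0027] → [-0.1869, 0.0607, -0.2838, 0.3090, 0.9511, 0.0000]
J4: z=[-0.7976, 0.2592, -0.5446] o=[0.9938, -0.3229, -0.1483] → [-0.1322, -0.1036, 0.1443, -0.7976, 0.2592, -0.5446]
J5: z=[-0.5970, -0.4677, 0.6518] o=[0.8755, -0.6767, -0.5105] → [-0.2347, 0.3467, 0.0338, -0.5970, -0.4677, 0.6518]
V = J·q̇ = [0.1055, -0.4523, 0.2566, 0.0878, -0.9041, -0.0967]

0.1055 -0.4523 0.2566 0.0878 -0.9041 -0.0967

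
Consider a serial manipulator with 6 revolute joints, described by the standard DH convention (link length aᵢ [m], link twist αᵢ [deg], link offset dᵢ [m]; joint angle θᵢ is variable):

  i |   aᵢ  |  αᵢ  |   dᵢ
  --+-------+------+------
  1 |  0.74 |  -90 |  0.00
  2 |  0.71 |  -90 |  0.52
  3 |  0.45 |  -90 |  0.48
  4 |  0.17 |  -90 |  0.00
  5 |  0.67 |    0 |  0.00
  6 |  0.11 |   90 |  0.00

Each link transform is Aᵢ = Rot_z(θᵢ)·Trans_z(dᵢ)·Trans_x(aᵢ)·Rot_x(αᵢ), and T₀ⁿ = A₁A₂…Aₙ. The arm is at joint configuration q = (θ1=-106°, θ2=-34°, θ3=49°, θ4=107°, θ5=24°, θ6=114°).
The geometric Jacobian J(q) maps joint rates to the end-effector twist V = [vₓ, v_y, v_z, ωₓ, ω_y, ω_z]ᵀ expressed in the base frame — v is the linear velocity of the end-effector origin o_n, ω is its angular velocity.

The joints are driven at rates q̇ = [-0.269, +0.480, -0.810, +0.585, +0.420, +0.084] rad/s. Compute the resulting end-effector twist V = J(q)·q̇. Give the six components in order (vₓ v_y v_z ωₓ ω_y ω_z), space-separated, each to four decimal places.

o_n = [0.1068, -1.6665, 0.7904]
J₁: ẑ×o_n = [1.6665, 0.1068, -0.0000], ω = ẑ
J2: z=[0.9613, -0.2756, 0.0000] o=[-0.2040, -0.7113, 0.0000] → [-0.2179, -0.7597, -0.8325, 0.9613, -0.2756, 0.0000]
J3: z=[-0.1541, -0.5375, -0.8290] o=[0.1336, -1.4205, 0.3970] → [-0.4154, 0.0829, 0.0235, -0.1541, -0.5375, -0.8290]
J4: z=[-0.4582, 0.7823, -0.4220] o=[-0.3343, -1.8202, 0.1642] → [0.5547, 0.1008, -0.4154, -0.4582, 0.7823, -0.4220]
J5: z=[0.7921, 0.1439, -0.5932] o=[-0.2657, -1.7171, 0.2807] → [0.1034, -0.6246, -0.0135, 0.7921, 0.1439, -0.5932]
J6: z=[0.7921, 0.1439, -0.5932] o=[0.1060, -1.5593, 0.8153] → [-0.0671, 0.0193, -0.0850, 0.7921, 0.1439, -0.5932]
V = J·q̇ = [0.1459, -0.6623, -0.6744, 0.7174, 0.8332, -0.1433]

0.1459 -0.6623 -0.6744 0.7174 0.8332 -0.1433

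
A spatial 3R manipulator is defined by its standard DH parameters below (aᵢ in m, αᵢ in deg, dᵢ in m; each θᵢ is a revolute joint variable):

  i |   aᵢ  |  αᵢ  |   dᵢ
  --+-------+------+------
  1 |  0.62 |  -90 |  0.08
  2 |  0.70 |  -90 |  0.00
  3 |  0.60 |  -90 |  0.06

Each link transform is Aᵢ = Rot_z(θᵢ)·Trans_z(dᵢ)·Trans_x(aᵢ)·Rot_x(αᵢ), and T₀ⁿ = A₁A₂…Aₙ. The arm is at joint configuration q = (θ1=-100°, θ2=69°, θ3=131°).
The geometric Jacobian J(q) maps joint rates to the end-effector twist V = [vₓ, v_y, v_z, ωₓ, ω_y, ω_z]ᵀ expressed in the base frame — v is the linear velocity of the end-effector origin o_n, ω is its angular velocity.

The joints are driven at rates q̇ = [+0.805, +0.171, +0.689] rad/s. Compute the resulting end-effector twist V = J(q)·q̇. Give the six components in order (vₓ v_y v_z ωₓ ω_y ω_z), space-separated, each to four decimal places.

o_n = [-0.5629, -0.5849, -0.2275]
J₁: ẑ×o_n = [0.5849, -0.5629, 0.0000], ω = ẑ
J2: z=[0.9848, -0.1736, 0.0000] o=[-0.1077, -0.6106, 0.0800] → [0.0534, 0.3028, -0.0538, 0.9848, -0.1736, 0.0000]
J3: z=[0.1621, 0.9194, -0.3584] o=[-0.1512, -0.8576, -0.5735] → [0.4158, 0.0915, 0.4227, 0.1621, 0.9194, -0.3584]
V = J·q̇ = [0.7665, -0.3384, 0.2821, 0.2801, 0.6038, 0.5581]

0.7665 -0.3384 0.2821 0.2801 0.6038 0.5581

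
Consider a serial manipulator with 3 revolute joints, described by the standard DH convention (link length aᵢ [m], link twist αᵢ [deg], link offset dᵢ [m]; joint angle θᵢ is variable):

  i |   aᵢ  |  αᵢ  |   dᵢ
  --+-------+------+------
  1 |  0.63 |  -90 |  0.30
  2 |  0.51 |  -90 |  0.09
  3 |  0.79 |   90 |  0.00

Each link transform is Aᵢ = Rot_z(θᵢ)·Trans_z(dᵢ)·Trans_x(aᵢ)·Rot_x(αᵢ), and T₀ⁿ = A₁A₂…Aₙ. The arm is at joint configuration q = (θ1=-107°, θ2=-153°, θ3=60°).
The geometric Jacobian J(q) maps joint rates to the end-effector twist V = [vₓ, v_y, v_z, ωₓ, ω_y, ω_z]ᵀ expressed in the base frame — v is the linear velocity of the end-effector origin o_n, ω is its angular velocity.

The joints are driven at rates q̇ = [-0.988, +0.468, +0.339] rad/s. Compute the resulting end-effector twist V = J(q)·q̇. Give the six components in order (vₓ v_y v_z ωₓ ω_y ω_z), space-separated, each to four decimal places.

o_n = [-0.5166, 0.3424, 0.7109]
J₁: ẑ×o_n = [-0.3424, -0.5166, 0.0000], ω = ẑ
J2: z=[0.9563, -0.2924, 0.0000] o=[-0.1842, -0.6025, 0.3000] → [-0.1201, -0.3929, 0.8064, 0.9563, -0.2924, 0.0000]
J3: z=[-0.1327, -0.4342, 0.8910] o=[0.0347, -0.1942, 0.5315] → [-0.5560, -0.4675, -0.3106, -0.1327, -0.4342, 0.8910]
V = J·q̇ = [0.0936, 0.1681, 0.2721, 0.4026, -0.2840, -0.6859]

0.0936 0.1681 0.2721 0.4026 -0.2840 -0.6859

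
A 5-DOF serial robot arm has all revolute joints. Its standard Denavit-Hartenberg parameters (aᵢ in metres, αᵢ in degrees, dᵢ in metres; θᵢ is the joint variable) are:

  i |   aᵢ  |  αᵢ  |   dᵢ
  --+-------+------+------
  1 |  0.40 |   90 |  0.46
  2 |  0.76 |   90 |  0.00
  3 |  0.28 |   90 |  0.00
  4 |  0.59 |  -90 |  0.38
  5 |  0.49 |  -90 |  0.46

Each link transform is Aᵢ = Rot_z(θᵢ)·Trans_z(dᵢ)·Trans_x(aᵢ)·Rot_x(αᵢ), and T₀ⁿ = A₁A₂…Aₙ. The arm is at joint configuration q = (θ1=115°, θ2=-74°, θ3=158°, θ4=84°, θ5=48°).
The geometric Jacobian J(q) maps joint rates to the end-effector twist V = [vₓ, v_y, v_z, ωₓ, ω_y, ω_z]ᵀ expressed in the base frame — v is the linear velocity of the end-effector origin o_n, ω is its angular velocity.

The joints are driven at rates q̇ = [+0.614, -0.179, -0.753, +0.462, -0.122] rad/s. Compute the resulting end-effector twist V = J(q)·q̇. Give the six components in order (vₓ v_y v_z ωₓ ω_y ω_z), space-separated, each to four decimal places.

o_n = [0.1089, -0.2711, -0.6138]
J₁: ẑ×o_n = [0.2711, 0.1089, -0.0000], ω = ẑ
J2: z=[0.9063, 0.4226, 0.0000] o=[-0.1690, 0.3625, 0.4600] → [-0.4538, 0.9732, -0.6917, 0.9063, 0.4226, 0.0000]
J3: z=[0.4062, -0.8712, -0.2756] o=[-0.2576, 0.5524, -0.2706] → [0.0721, 0.0384, -0.0152, 0.4062, -0.8712, -0.2756]
J4: z=[0.7967, 0.4854, -0.3601] o=[-0.1323, 0.5319, -0.0210] → [-0.5769, 0.3854, -0.7568, 0.7967, 0.4854, -0.3601]
J5: z=[-0.4026, -0.0182, -0.9152] o=[0.4364, 0.2006, -0.2646] → [-0.4254, 0.1591, 0.1840, -0.4026, -0.0182, -0.9152]
V = J·q̇ = [-0.0212, 0.0224, -0.2368, -0.0510, 0.8068, 0.7668]

-0.0212 0.0224 -0.2368 -0.0510 0.8068 0.7668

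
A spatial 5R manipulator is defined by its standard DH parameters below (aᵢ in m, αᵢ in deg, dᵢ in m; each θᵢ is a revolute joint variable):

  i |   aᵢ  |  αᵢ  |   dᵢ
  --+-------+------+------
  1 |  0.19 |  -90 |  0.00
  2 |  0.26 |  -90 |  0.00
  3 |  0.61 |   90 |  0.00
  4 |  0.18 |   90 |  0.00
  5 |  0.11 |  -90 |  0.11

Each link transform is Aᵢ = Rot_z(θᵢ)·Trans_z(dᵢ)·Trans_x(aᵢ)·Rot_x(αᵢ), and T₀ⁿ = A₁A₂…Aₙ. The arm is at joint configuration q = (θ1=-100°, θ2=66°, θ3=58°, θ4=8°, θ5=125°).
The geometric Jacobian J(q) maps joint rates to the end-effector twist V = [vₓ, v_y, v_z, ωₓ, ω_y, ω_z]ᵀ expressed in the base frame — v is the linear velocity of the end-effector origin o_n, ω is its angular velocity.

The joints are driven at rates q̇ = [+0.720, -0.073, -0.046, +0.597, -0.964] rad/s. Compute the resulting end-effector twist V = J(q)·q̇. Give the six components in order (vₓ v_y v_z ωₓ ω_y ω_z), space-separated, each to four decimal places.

0.2629 -0.4970 -0.1489 0.4651 0.5811 -0.0471

o_n = [-0.6711, -0.4617, -0.6284]
J₁: ẑ×o_n = [0.4617, -0.6711, 0.0000], ω = ẑ
J2: z=[0.9848, -0.1736, 0.0000] o=[-0.0330, -0.1871, 0.0000] → [0.1091, 0.6189, -0.3812, 0.9848, -0.1736, 0.0000]
J3: z=[0.1586, 0.8997, -0.4067] o=[-0.0514, -0.2913, -0.2375] → [-0.4210, 0.3141, 0.5305, 0.1586, 0.8997, -0.4067]
J4: z=[0.4620, -0.4317, -0.7747] o=[-0.5836, -0.3309, -0.5328] → [-0.0601, 0.1119, -0.0982, 0.4620, -0.4317, -0.7747]
J5: z=[-0.2785, -0.9000, 0.3354] o=[-0.7352, -0.3200, -0.6293] → [0.0467, 0.0218, 0.0972, -0.2785, -0.9000, 0.3354]
V = J·q̇ = [0.2629, -0.4970, -0.1489, 0.4651, 0.5811, -0.0471]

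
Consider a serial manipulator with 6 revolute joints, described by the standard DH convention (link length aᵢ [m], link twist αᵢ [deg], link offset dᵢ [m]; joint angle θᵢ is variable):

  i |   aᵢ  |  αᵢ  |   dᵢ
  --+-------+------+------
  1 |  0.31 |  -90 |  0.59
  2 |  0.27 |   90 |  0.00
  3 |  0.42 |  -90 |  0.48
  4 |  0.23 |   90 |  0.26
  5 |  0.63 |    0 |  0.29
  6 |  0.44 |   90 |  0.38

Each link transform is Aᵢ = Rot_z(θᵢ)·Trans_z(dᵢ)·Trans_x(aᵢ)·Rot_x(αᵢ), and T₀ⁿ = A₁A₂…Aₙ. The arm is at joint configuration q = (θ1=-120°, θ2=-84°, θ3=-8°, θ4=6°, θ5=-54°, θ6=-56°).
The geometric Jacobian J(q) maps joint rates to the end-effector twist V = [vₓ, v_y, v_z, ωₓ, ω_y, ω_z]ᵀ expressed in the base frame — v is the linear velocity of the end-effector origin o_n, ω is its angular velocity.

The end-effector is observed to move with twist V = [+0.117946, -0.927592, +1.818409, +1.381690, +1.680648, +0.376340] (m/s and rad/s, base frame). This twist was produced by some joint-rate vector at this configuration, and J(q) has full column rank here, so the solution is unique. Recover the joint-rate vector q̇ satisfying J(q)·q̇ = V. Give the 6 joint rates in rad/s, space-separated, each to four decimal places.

o_n = [-0.3479, 0.9718, 1.8048]
J₁: ẑ×o_n = [-0.9718, -0.3479, 0.0000], ω = ẑ
J2: z=[0.8660, -0.5000, 0.0000] o=[-0.1550, -0.2685, 0.5900] → [-0.6074, -1.0521, 0.9777, 0.8660, -0.5000, 0.0000]
J3: z=[0.4973, 0.8613, 0.1045] o=[-0.1691, -0.2929, 0.8585] → [0.6828, -0.4892, 0.7828, 0.4973, 0.8613, 0.1045]
J4: z=[0.8503, -0.5077, 0.1384] o=[-0.0028, 0.1121, 1.3223] → [-0.3640, -0.4580, 0.5558, 0.8503, -0.5077, 0.1384]
J5: z=[0.4765, 0.8545, 0.2069] o=[0.1669, -0.0452, 1.5811] → [-0.0192, -0.2131, 0.9245, 0.4765, 0.8545, 0.2069]
J6: z=[0.4765, 0.8545, 0.2069] o=[-0.2110, 0.4206, 1.9292] → [-0.2203, 0.0309, 0.3796, 0.4765, 0.8545, 0.2069]
q̇ = J⁺·V = [0.0210, 0.4370, 0.8490, -0.0620, 0.4700, 0.8600]

0.0210 0.4370 0.8490 -0.0620 0.4700 0.8600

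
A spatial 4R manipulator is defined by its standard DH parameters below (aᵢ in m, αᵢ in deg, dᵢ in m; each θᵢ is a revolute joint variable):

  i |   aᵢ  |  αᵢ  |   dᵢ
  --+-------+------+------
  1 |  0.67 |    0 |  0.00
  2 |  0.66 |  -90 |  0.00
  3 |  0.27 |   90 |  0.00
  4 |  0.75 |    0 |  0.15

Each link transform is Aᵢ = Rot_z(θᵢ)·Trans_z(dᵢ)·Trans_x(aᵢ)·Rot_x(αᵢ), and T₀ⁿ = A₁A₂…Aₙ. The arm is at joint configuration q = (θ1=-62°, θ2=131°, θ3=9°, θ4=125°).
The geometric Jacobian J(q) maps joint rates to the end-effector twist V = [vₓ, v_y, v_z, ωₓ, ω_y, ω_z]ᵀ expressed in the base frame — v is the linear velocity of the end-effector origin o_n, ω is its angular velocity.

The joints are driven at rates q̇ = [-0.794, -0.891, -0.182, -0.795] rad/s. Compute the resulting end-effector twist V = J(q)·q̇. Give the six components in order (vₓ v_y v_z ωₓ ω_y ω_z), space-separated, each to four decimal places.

0.5698 0.9430 -0.1009 0.1253 -0.1813 -2.4702

o_n = [-0.0708, 0.1190, 0.1732]
J₁: ẑ×o_n = [-0.1190, -0.0708, 0.0000], ω = ẑ
J2: z=[0.0000, 0.0000, 1.0000] o=[0.3145, -0.5916, 0.0000] → [-0.7105, -0.3853, 0.0000, 0.0000, 0.0000, 1.0000]
J3: z=[-0.9336, 0.3584, 0.0000] o=[0.5511, 0.0246, 0.0000] → [0.0621, 0.1617, 0.1347, -0.9336, 0.3584, 0.0000]
J4: z=[0.0561, 0.1460, 0.9877] o=[0.6466, 0.2736, -0.0422] → [0.1842, -0.7207, 0.0961, 0.0561, 0.1460, 0.9877]
V = J·q̇ = [0.5698, 0.9430, -0.1009, 0.1253, -0.1813, -2.4702]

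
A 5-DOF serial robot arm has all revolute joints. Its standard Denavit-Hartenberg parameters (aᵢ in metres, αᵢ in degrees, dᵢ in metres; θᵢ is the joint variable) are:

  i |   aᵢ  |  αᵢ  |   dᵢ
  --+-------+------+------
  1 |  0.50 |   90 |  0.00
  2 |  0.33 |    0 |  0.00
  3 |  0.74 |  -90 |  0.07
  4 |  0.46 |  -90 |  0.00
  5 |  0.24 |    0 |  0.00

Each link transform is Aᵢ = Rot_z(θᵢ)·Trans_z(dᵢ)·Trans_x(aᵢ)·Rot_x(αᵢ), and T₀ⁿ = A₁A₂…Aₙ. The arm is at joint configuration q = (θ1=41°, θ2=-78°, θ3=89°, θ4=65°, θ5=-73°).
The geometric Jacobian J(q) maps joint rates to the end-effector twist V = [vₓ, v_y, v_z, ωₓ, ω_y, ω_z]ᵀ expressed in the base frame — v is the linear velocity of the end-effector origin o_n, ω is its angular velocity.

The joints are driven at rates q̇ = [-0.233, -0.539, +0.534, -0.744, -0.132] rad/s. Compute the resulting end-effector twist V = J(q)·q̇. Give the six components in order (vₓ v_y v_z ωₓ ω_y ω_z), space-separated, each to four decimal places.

o_n = [0.8410, 1.2750, 0.0865]
J₁: ẑ×o_n = [-1.2750, 0.8410, 0.0000], ω = ẑ
J2: z=[0.6561, -0.7547, 0.0000] o=[0.3774, 0.3280, 0.0000] → [-0.0653, -0.0567, 0.9712, 0.6561, -0.7547, 0.0000]
J3: z=[0.6561, -0.7547, 0.0000] o=[0.4291, 0.3730, -0.3228] → [-0.3089, -0.2685, 0.9026, 0.6561, -0.7547, 0.0000]
J4: z=[-0.1440, -0.1252, 0.9816] o=[1.0233, 0.7968, -0.1816] → [-0.5030, -0.1403, -0.0917, -0.1440, -0.1252, 0.9816]
J5: z=[-0.9487, -0.2647, -0.1729] o=[0.8938, 1.2366, -0.1445] → [-0.0545, 0.2282, -0.0504, -0.9487, -0.2647, -0.1729]
V = J·q̇ = [0.5487, -0.2345, 0.0334, 0.2291, 0.1319, -0.9405]

0.5487 -0.2345 0.0334 0.2291 0.1319 -0.9405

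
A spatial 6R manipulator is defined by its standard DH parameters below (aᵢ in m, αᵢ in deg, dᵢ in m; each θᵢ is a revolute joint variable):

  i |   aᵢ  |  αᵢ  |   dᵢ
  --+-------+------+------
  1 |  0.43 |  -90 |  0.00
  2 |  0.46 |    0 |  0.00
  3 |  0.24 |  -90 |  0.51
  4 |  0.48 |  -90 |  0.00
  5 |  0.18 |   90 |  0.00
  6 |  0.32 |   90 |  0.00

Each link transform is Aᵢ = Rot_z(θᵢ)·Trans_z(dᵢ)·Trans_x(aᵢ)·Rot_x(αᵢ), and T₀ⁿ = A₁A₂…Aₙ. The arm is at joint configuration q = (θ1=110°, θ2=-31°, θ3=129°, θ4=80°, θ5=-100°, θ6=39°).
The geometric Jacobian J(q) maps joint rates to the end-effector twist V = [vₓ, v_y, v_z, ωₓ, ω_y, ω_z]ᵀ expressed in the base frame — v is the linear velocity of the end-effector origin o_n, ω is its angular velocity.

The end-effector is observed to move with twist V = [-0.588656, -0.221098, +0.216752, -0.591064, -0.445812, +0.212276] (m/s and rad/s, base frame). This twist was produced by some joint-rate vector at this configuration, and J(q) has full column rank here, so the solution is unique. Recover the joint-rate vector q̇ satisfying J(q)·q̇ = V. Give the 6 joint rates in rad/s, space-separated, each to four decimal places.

0.8570 0.4320 0.4110 0.0810 -0.6350 -0.2530

o_n = [-0.2047, 0.3412, 0.1847]
J₁: ẑ×o_n = [-0.3412, -0.2047, 0.0000], ω = ẑ
J2: z=[-0.9397, -0.3420, 0.0000] o=[-0.1471, 0.4041, 0.0000] → [-0.0632, 0.1735, 0.0394, -0.9397, -0.3420, 0.0000]
J3: z=[-0.9397, -0.3420, 0.0000] o=[-0.2819, 0.7746, 0.2369] → [0.0179, -0.0491, 0.4337, -0.9397, -0.3420, 0.0000]
J4: z=[0.3387, -0.9305, 0.1392] o=[-0.7497, 0.5688, -0.0007] → [-0.1409, 0.0131, 0.4301, 0.3387, -0.9305, 0.1392]
J5: z=[0.1163, 0.1882, 0.9752] o=[-0.3016, 0.7195, -0.0833] → [0.4194, 0.0633, -0.0622, 0.1163, 0.1882, 0.9752]
J6: z=[-0.9783, -0.1478, 0.1452] o=[-0.2707, 0.5448, -0.0532] → [-0.0056, 0.2423, 0.2089, -0.9783, -0.1478, 0.1452]
q̇ = J⁺·V = [0.8570, 0.4320, 0.4110, 0.0810, -0.6350, -0.2530]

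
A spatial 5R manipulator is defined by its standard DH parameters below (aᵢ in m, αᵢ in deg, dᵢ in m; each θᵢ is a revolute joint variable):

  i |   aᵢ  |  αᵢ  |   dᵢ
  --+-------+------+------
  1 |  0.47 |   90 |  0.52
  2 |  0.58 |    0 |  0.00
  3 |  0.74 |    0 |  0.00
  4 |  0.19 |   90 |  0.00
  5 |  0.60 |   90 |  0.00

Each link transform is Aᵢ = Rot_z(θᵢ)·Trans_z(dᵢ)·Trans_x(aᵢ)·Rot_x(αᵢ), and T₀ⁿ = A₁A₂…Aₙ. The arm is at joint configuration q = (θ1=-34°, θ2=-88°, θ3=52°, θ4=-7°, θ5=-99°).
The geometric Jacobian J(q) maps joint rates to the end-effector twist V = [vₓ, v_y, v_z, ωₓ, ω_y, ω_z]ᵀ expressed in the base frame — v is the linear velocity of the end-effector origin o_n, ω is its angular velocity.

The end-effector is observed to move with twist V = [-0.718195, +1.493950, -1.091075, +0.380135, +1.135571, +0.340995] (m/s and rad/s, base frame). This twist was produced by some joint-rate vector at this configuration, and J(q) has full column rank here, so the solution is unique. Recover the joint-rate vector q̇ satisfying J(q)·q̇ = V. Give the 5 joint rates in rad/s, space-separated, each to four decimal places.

0.6840 -0.9860 -0.3510 0.1830 0.4690

o_n = [1.2924, -0.1569, -0.5602]
J₁: ẑ×o_n = [0.1569, 1.2924, -0.0000], ω = ẑ
J2: z=[-0.5592, -0.8290, 0.0000] o=[0.3896, -0.2628, 0.5200] → [0.8955, -0.6040, 0.6892, -0.5592, -0.8290, 0.0000]
J3: z=[-0.5592, -0.8290, 0.0000] o=[0.4064, -0.2741, -0.0596] → [0.4150, -0.2799, 0.6690, -0.5592, -0.8290, 0.0000]
J4: z=[-0.5592, -0.8290, 0.0000] o=[0.9028, -0.6089, -0.4946] → [0.0544, -0.0367, 0.0703, -0.5592, -0.8290, 0.0000]
J5: z=[-0.5654, 0.3814, -0.7314] o=[1.0180, -0.6866, -0.6242] → [0.4118, -0.1645, -0.4042, -0.5654, 0.3814, -0.7314]
q̇ = J⁺·V = [0.6840, -0.9860, -0.3510, 0.1830, 0.4690]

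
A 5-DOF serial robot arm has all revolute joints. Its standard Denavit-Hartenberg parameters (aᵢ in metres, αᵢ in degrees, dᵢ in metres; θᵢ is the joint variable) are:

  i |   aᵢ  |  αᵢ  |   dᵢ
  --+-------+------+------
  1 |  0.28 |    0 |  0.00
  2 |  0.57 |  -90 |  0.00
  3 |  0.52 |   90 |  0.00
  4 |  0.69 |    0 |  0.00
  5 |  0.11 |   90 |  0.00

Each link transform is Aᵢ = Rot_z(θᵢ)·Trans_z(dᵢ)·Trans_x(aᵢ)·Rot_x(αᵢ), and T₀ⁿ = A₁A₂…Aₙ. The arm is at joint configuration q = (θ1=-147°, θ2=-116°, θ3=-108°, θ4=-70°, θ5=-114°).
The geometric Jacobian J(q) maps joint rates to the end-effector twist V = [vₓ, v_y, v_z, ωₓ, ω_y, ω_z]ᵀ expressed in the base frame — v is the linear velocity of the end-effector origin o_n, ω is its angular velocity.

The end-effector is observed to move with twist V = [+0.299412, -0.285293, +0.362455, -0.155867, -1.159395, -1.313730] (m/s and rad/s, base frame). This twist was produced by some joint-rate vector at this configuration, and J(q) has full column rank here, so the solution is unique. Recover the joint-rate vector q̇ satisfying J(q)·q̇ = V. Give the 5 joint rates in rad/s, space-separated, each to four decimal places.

-0.8070 -0.1390 0.2960 0.5060 0.6840

o_n = [0.3560, 0.2931, 0.6146]
J₁: ẑ×o_n = [-0.2931, 0.3560, 0.0000], ω = ẑ
J2: z=[0.0000, 0.0000, 1.0000] o=[-0.2348, -0.1525, 0.0000] → [-0.4456, 0.5908, 0.0000, 0.0000, 0.0000, 1.0000]
J3: z=[-0.9925, -0.1219, 0.0000] o=[-0.3043, 0.4133, 0.0000] → [-0.0749, 0.6101, 0.1997, -0.9925, -0.1219, 0.0000]
J4: z=[0.1159, -0.9440, -0.3090] o=[-0.2847, 0.2538, 0.4945] → [-0.1012, -0.2119, 0.6094, 0.1159, -0.9440, -0.3090]
J5: z=[0.1159, -0.9440, -0.3090] o=[0.3677, 0.2604, 0.7190] → [0.1086, 0.0157, -0.0073, 0.1159, -0.9440, -0.3090]
q̇ = J⁺·V = [-0.8070, -0.1390, 0.2960, 0.5060, 0.6840]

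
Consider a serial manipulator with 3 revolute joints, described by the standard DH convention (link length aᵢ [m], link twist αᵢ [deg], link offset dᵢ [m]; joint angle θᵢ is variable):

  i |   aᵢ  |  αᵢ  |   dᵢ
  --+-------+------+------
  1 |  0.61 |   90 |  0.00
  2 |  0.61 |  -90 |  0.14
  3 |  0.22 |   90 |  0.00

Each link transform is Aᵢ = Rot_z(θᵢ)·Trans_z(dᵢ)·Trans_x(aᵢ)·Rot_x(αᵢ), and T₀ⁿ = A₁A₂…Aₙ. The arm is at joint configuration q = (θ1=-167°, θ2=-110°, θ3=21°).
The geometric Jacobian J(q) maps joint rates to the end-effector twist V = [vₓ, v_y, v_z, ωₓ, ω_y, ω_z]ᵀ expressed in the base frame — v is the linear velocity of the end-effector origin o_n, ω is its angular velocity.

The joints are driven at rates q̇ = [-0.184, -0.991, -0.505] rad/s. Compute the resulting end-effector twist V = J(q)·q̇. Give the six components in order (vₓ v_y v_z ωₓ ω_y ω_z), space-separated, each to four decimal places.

0.7271 0.3368 0.2390 0.6853 -0.8589 -0.0113

o_n = [-0.3364, -0.0149, -0.7662]
J₁: ẑ×o_n = [0.0149, -0.3364, 0.0000], ω = ẑ
J2: z=[-0.2250, 0.9744, 0.0000] o=[-0.5944, -0.1372, 0.0000] → [-0.7466, -0.1724, -0.2789, -0.2250, 0.9744, 0.0000]
J3: z=[-0.9156, -0.2114, -0.3420] o=[-0.4226, 0.0461, -0.5732] → [0.0199, -0.2062, 0.0741, -0.9156, -0.2114, -0.3420]
V = J·q̇ = [0.7271, 0.3368, 0.2390, 0.6853, -0.8589, -0.0113]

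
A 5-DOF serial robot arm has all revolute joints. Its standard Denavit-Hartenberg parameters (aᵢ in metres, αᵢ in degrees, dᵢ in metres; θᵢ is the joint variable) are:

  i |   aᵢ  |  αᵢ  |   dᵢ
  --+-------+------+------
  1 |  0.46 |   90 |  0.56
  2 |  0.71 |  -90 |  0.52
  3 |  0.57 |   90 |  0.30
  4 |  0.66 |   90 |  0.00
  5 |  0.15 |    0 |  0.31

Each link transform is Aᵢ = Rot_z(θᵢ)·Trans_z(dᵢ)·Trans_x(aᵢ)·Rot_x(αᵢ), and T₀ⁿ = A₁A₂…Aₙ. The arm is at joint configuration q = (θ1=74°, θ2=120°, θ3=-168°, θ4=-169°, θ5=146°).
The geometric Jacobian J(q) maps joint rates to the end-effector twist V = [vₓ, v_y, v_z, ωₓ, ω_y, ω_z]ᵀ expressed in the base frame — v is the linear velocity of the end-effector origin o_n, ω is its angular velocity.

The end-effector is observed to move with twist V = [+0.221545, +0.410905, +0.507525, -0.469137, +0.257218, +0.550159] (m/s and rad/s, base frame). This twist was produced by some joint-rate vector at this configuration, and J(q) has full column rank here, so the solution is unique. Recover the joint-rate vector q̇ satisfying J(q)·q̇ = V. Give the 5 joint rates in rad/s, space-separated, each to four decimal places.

0.5820 -0.8030 0.6500 -0.2570 -0.7500

o_n = [0.3275, -0.4356, 0.9214]
J₁: ẑ×o_n = [0.4356, 0.3275, -0.0000], ω = ẑ
J2: z=[0.9613, -0.2756, 0.0000] o=[0.1268, 0.4422, 0.5600] → [-0.0996, -0.3474, -0.7884, 0.9613, -0.2756, 0.0000]
J3: z=[-0.2387, -0.8325, -0.5000] o=[0.5288, -0.0424, 1.1749] → [0.0144, 0.0402, -0.0737, -0.2387, -0.8325, -0.5000]
J4: z=[-0.9116, 0.3695, -0.1801] o=[0.6479, -0.0568, 0.5420] → [0.0720, 0.4035, 0.4637, -0.9116, 0.3695, -0.1801]
J5: z=[-0.2982, -0.8960, -0.3292] o=[0.4612, -0.2195, 1.1538] → [0.1371, -0.0253, -0.0554, -0.2982, -0.8960, -0.3292]
q̇ = J⁺·V = [0.5820, -0.8030, 0.6500, -0.2570, -0.7500]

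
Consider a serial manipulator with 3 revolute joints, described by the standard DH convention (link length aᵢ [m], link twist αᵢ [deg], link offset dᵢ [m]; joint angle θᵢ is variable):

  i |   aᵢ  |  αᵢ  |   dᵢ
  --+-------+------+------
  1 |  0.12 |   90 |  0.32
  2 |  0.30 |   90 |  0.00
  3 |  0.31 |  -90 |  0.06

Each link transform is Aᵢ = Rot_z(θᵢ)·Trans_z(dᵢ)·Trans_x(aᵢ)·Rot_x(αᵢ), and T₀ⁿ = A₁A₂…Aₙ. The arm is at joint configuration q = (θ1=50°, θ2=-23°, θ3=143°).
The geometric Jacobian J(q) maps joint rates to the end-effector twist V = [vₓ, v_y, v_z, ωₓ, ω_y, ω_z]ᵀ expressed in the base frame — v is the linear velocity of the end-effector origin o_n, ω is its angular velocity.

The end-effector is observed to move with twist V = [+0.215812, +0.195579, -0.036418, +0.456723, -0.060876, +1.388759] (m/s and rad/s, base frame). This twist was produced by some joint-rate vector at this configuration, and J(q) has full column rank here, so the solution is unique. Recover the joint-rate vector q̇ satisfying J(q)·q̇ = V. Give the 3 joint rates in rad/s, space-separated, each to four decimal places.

o_n = [0.2360, -0.0090, 0.2443]
J₁: ẑ×o_n = [0.0090, 0.2360, -0.0000], ω = ẑ
J2: z=[0.7660, -0.6428, 0.0000] o=[0.0771, 0.0919, 0.3200] → [0.0487, 0.0580, 0.0248, 0.7660, -0.6428, 0.0000]
J3: z=[-0.2512, -0.2993, -0.9205] o=[0.2546, 0.3035, 0.2028] → [-0.3000, 0.0276, 0.0729, -0.2512, -0.2993, -0.9205]
q̇ = J⁺·V = [0.8070, 0.3890, -0.6320]

0.8070 0.3890 -0.6320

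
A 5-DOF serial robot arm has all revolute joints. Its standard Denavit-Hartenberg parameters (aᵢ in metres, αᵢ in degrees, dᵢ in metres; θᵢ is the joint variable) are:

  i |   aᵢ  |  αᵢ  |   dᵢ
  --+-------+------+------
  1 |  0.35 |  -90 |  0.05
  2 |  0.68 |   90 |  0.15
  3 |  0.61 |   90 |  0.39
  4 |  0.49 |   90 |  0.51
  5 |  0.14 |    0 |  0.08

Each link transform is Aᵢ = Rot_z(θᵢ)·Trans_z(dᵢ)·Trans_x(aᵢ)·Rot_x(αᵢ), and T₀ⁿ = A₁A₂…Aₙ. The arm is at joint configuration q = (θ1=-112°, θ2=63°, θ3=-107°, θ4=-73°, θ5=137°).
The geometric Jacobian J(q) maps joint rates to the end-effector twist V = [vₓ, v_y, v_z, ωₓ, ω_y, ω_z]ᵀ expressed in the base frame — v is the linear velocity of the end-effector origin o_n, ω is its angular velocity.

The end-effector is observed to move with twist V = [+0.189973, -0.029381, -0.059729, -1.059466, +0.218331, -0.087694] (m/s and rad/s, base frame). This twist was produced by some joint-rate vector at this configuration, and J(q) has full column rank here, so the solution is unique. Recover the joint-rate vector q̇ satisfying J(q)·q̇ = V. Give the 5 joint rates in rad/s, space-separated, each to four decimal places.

0.1330 -0.7100 -0.0050 -0.3760 -0.2670

o_n = [-0.3851, -0.1748, 0.1267]
J₁: ẑ×o_n = [0.1748, -0.3851, 0.0000], ω = ẑ
J2: z=[0.9272, -0.3746, 0.0000] o=[-0.1311, -0.3245, 0.0500] → [-0.0287, -0.0711, 0.0436, 0.9272, -0.3746, 0.0000]
J3: z=[-0.3338, -0.8261, 0.4540] o=[-0.1077, -0.6669, -0.5559] → [-0.7873, 0.1019, -0.3934, -0.3338, -0.8261, 0.4540]
J4: z=[0.4337, 0.2930, 0.8521] o=[-0.7484, -0.6955, -0.2199] → [-0.3421, 0.1592, 0.1194, 0.4337, 0.2930, 0.8521]
J5: z=[0.8980, -0.2187, -0.3819] o=[-0.4907, -0.0900, 0.0392] → [-0.0515, -0.1189, -0.0531, 0.8980, -0.2187, -0.3819]
q̇ = J⁺·V = [0.1330, -0.7100, -0.0050, -0.3760, -0.2670]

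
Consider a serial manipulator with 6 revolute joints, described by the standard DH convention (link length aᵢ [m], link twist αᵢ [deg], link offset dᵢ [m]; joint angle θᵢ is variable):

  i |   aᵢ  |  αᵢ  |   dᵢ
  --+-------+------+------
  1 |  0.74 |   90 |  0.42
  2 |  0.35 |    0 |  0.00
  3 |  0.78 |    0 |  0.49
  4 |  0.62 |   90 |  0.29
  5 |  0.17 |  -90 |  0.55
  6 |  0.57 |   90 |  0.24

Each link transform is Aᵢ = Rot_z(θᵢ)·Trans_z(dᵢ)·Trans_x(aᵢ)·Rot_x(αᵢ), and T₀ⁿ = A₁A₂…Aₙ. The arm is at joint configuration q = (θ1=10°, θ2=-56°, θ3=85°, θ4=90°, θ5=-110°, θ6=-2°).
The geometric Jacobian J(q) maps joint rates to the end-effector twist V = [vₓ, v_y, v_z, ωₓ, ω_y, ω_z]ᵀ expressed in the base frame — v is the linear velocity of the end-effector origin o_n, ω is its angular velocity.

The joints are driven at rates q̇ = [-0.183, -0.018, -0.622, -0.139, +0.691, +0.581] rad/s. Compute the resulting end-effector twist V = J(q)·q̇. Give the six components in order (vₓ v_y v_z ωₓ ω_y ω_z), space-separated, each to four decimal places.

0.3556 -0.2469 -0.2989 0.1647 1.0218 0.6295

o_n = [1.8018, 0.3148, 1.3025]
J₁: ẑ×o_n = [-0.3148, 1.8018, 0.0000], ω = ẑ
J2: z=[0.1736, -0.9848, 0.0000] o=[0.7288, 0.1285, 0.4200] → [-0.8691, -0.1533, 1.0891, 0.1736, -0.9848, 0.0000]
J3: z=[0.1736, -0.9848, 0.0000] o=[0.9215, 0.1625, 0.1298] → [-1.1549, -0.2036, 0.8934, 0.1736, -0.9848, 0.0000]
J4: z=[0.1736, -0.9848, 0.0000] o=[1.6784, -0.2016, 0.5080] → [-0.7825, -0.1380, 0.2112, 0.1736, -0.9848, 0.0000]
J5: z=[0.8613, 0.1519, 0.4848] o=[1.4328, -0.5394, 1.0503] → [-0.3758, -0.0384, 0.6797, 0.8613, 0.1519, 0.4848]
J6: z=[-0.5080, 0.2577, 0.8219] o=[1.9065, -0.2936, 1.2660] → [-0.4907, -0.0675, -0.2821, -0.5080, 0.2577, 0.8219]
V = J·q̇ = [0.3556, -0.2469, -0.2989, 0.1647, 1.0218, 0.6295]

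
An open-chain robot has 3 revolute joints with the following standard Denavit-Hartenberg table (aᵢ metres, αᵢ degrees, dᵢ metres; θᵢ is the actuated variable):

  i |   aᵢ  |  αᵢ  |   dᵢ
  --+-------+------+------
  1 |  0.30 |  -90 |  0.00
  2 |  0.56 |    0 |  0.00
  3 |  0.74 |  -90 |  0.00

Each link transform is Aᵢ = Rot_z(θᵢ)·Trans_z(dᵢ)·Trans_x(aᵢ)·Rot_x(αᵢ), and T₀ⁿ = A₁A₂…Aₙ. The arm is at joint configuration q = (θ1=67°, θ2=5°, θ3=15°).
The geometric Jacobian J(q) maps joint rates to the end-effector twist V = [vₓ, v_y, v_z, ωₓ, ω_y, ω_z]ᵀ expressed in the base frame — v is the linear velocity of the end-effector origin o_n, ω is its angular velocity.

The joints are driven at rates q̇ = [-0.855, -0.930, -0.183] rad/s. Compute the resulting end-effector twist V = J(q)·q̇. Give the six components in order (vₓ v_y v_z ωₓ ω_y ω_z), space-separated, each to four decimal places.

o_n = [0.6069, 1.4298, -0.3019]
J₁: ẑ×o_n = [-1.4298, 0.6069, 0.0000], ω = ẑ
J2: z=[-0.9205, 0.3907, 0.0000] o=[0.1172, 0.2762, 0.0000] → [-0.1180, -0.2779, -1.2532, -0.9205, 0.3907, 0.0000]
J3: z=[-0.9205, 0.3907, 0.0000] o=[0.3352, 0.7897, -0.0488] → [-0.0989, -0.2330, -0.6954, -0.9205, 0.3907, 0.0000]
V = J·q̇ = [1.3503, -0.2178, 1.2928, 1.0245, -0.4349, -0.8550]

1.3503 -0.2178 1.2928 1.0245 -0.4349 -0.8550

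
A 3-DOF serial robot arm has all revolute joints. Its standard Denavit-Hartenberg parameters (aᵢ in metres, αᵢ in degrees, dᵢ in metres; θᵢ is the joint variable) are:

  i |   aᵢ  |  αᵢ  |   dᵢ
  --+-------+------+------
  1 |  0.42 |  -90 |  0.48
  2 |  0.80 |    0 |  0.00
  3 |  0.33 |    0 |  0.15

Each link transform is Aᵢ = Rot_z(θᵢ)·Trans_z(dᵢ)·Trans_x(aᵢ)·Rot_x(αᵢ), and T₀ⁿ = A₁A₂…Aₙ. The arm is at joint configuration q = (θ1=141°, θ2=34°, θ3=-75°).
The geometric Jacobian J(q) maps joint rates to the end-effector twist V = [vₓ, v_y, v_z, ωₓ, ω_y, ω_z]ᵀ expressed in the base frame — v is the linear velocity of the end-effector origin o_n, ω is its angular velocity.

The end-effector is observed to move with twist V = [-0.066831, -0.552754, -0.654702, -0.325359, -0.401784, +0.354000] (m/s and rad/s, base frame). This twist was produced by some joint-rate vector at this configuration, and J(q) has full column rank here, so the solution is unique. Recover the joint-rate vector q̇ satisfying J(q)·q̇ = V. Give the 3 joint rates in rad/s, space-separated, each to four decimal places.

o_n = [-1.1298, 0.7219, 0.2491]
J₁: ẑ×o_n = [-0.7219, -1.1298, 0.0000], ω = ẑ
J2: z=[-0.6293, -0.7771, 0.0000] o=[-0.3264, 0.2643, 0.4800] → [0.1794, -0.1453, -0.9123, -0.6293, -0.7771, 0.0000]
J3: z=[-0.6293, -0.7771, 0.0000] o=[-0.8418, 0.6817, 0.0326] → [-0.1683, 0.1362, -0.2491, -0.6293, -0.7771, 0.0000]
q̇ = J⁺·V = [0.3540, 0.7930, -0.2760]

0.3540 0.7930 -0.2760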